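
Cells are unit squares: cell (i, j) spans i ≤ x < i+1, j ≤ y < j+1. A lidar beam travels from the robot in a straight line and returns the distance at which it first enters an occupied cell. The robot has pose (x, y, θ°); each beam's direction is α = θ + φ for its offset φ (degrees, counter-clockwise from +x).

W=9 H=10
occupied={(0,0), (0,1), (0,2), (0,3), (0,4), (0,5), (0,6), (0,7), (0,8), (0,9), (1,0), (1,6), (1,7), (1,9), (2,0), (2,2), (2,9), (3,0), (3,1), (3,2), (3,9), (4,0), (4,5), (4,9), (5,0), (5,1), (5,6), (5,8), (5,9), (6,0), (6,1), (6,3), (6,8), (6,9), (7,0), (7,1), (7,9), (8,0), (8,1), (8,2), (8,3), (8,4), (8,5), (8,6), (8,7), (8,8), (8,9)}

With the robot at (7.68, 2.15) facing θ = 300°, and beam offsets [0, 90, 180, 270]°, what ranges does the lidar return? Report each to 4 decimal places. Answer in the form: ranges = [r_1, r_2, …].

ranges = [0.1732, 0.3695, 1.3600, 0.3000]

beam 1: φ=0°, α=300°
  d=(0.5000,-0.8660)  start (7,2)  tX=0.6400 tY=0.1732  stride 1/|dx|=2.0000 1/|dy|=1.1547
    cross y-line → (7,1), t=0.1732 (wall)
  → r_1 = 0.1732
beam 2: φ=90°, α=30°
  d=(0.8660,0.5000)  start (7,2)  tX=0.3695 tY=1.7000  stride 1/|dx|=1.1547 1/|dy|=2.0000
    cross x-line → (8,2), t=0.3695 (wall)
  → r_2 = 0.3695
beam 3: φ=180°, α=120°
  d=(-0.5000,0.8660)  start (7,2)  tX=1.3600 tY=0.9815  stride 1/|dx|=2.0000 1/|dy|=1.1547
    cross y-line → (7,3), t=0.9815
    cross x-line → (6,3), t=1.3600 (wall)
  → r_3 = 1.3600
beam 4: φ=270°, α=210°
  d=(-0.8660,-0.5000)  start (7,2)  tX=0.7852 tY=0.3000  stride 1/|dx|=1.1547 1/|dy|=2.0000
    cross y-line → (7,1), t=0.3000 (wall)
  → r_4 = 0.3000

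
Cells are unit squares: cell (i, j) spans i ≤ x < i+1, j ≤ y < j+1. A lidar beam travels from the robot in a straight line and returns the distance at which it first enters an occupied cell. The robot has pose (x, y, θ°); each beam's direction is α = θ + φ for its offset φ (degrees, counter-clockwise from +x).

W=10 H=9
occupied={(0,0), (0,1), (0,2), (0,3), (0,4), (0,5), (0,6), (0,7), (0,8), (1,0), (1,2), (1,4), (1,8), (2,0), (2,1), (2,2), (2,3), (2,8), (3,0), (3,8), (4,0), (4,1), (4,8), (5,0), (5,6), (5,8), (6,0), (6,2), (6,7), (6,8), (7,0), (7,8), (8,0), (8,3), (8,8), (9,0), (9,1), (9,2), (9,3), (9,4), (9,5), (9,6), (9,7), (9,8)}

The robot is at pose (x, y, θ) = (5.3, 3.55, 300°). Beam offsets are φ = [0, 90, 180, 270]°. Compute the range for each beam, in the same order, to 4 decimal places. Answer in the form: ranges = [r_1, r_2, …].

beam 1: φ=0°, α=300°
  d=(0.5000,-0.8660)  start (5,3)  tX=1.4000 tY=0.6351  stride 1/|dx|=2.0000 1/|dy|=1.1547
    cross y-line → (5,2), t=0.6351
    cross x-line → (6,2), t=1.4000 (wall)
  → r_1 = 1.4000
beam 2: φ=90°, α=30°
  d=(0.8660,0.5000)  start (5,3)  tX=0.8083 tY=0.9000  stride 1/|dx|=1.1547 1/|dy|=2.0000
    cross x-line → (6,3), t=0.8083
    cross y-line → (6,4), t=0.9000
    cross x-line → (7,4), t=1.9630
    cross y-line → (7,5), t=2.9000
    cross x-line → (8,5), t=3.1177
    cross x-line → (9,5), t=4.2724 (wall)
  → r_2 = 4.2724
beam 3: φ=180°, α=120°
  d=(-0.5000,0.8660)  start (5,3)  tX=0.6000 tY=0.5196  stride 1/|dx|=2.0000 1/|dy|=1.1547
    cross y-line → (5,4), t=0.5196
    cross x-line → (4,4), t=0.6000
    cross y-line → (4,5), t=1.6743
    cross x-line → (3,5), t=2.6000
    cross y-line → (3,6), t=2.8290
    cross y-line → (3,7), t=3.9837
    cross x-line → (2,7), t=4.6000
    cross y-line → (2,8), t=5.1384 (wall)
  → r_3 = 5.1384
beam 4: φ=270°, α=210°
  d=(-0.8660,-0.5000)  start (5,3)  tX=0.3464 tY=1.1000  stride 1/|dx|=1.1547 1/|dy|=2.0000
    cross x-line → (4,3), t=0.3464
    cross y-line → (4,2), t=1.1000
    cross x-line → (3,2), t=1.5011
    cross x-line → (2,2), t=2.6558 (wall)
  → r_4 = 2.6558

ranges = [1.4000, 4.2724, 5.1384, 2.6558]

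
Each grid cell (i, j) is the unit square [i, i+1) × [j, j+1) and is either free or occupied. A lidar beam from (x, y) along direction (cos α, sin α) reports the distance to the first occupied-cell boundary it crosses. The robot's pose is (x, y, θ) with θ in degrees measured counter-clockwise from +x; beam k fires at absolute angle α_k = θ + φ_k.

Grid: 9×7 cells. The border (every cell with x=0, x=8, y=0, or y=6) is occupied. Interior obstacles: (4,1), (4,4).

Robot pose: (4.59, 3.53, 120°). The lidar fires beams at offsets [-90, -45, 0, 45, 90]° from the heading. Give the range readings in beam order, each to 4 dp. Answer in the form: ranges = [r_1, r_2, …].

ranges = [3.9375, 0.4866, 0.5427, 3.7166, 4.1454]

beam 1: φ=-90°, α=30°
  dir = (cos 30°, sin 30°) = (0.8660, 0.5000); from cell (4,3)
  next x-line at t=0.4734, next y-line at t=0.9400; Δt_x=1.1547, Δt_y=2.0000
    x: enter (5,3) at t=0.4734
    y: enter (5,4) at t=0.9400
    x: enter (6,4) at t=1.6281
    x: enter (7,4) at t=2.7828
    y: enter (7,5) at t=2.9400
    x: enter (8,5) at t=3.9375 ← occupied
  → r_1 = 3.9375
beam 2: φ=-45°, α=75°
  dir = (cos 75°, sin 75°) = (0.2588, 0.9659); from cell (4,3)
  next x-line at t=1.5841, next y-line at t=0.4866; Δt_x=3.8637, Δt_y=1.0353
    y: enter (4,4) at t=0.4866 ← occupied
  → r_2 = 0.4866
beam 3: φ=0°, α=120°
  dir = (cos 120°, sin 120°) = (-0.5000, 0.8660); from cell (4,3)
  next x-line at t=1.1800, next y-line at t=0.5427; Δt_x=2.0000, Δt_y=1.1547
    y: enter (4,4) at t=0.5427 ← occupied
  → r_3 = 0.5427
beam 4: φ=45°, α=165°
  dir = (cos 165°, sin 165°) = (-0.9659, 0.2588); from cell (4,3)
  next x-line at t=0.6108, next y-line at t=1.8159; Δt_x=1.0353, Δt_y=3.8637
    x: enter (3,3) at t=0.6108
    x: enter (2,3) at t=1.6461
    y: enter (2,4) at t=1.8159
    x: enter (1,4) at t=2.6814
    x: enter (0,4) at t=3.7166 ← occupied
  → r_4 = 3.7166
beam 5: φ=90°, α=210°
  dir = (cos 210°, sin 210°) = (-0.8660, -0.5000); from cell (4,3)
  next x-line at t=0.6813, next y-line at t=1.0600; Δt_x=1.1547, Δt_y=2.0000
    x: enter (3,3) at t=0.6813
    y: enter (3,2) at t=1.0600
    x: enter (2,2) at t=1.8360
    x: enter (1,2) at t=2.9907
    y: enter (1,1) at t=3.0600
    x: enter (0,1) at t=4.1454 ← occupied
  → r_5 = 4.1454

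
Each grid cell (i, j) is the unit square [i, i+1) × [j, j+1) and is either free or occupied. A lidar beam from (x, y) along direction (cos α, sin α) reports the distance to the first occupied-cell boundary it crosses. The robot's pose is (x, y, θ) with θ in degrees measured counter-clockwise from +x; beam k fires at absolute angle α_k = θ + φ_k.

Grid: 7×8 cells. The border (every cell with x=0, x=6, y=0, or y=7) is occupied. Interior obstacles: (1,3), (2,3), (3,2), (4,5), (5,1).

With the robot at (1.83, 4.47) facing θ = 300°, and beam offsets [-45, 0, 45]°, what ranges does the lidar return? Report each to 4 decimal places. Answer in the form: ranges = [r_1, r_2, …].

beam 1: φ=-45°, α=255°
  d=(-0.2588,-0.9659)  start (1,4)  tX=3.2069 tY=0.4866  stride 1/|dx|=3.8637 1/|dy|=1.0353
    cross y-line → (1,3), t=0.4866 (wall)
  → r_1 = 0.4866
beam 2: φ=0°, α=300°
  d=(0.5000,-0.8660)  start (1,4)  tX=0.3400 tY=0.5427  stride 1/|dx|=2.0000 1/|dy|=1.1547
    cross x-line → (2,4), t=0.3400
    cross y-line → (2,3), t=0.5427 (wall)
  → r_2 = 0.5427
beam 3: φ=45°, α=345°
  d=(0.9659,-0.2588)  start (1,4)  tX=0.1760 tY=1.8159  stride 1/|dx|=1.0353 1/|dy|=3.8637
    cross x-line → (2,4), t=0.1760
    cross x-line → (3,4), t=1.2113
    cross y-line → (3,3), t=1.8159
    cross x-line → (4,3), t=2.2465
    cross x-line → (5,3), t=3.2818
    cross x-line → (6,3), t=4.3171 (wall)
  → r_3 = 4.3171

ranges = [0.4866, 0.5427, 4.3171]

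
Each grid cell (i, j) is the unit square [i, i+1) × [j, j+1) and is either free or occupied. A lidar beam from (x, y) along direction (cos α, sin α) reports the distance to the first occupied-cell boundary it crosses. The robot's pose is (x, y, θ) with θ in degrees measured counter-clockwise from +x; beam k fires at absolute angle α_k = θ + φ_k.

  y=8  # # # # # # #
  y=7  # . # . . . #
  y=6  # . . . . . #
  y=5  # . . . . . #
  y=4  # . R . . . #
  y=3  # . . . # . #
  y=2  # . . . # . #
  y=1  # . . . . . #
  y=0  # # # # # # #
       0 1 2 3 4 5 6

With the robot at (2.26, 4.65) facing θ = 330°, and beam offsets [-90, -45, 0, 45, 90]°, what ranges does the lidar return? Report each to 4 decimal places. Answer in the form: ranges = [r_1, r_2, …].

ranges = [2.5200, 3.7788, 2.0092, 3.8719, 3.8682]

beam 1: φ=-90°, α=240°
  dir = (cos 240°, sin 240°) = (-0.5000, -0.8660); from cell (2,4)
  next x-line at t=0.5200, next y-line at t=0.7506; Δt_x=2.0000, Δt_y=1.1547
    x: enter (1,4) at t=0.5200
    y: enter (1,3) at t=0.7506
    y: enter (1,2) at t=1.9053
    x: enter (0,2) at t=2.5200 ← occupied
  → r_1 = 2.5200
beam 2: φ=-45°, α=285°
  dir = (cos 285°, sin 285°) = (0.2588, -0.9659); from cell (2,4)
  next x-line at t=2.8591, next y-line at t=0.6729; Δt_x=3.8637, Δt_y=1.0353
    y: enter (2,3) at t=0.6729
    y: enter (2,2) at t=1.7082
    y: enter (2,1) at t=2.7435
    x: enter (3,1) at t=2.8591
    y: enter (3,0) at t=3.7788 ← occupied
  → r_2 = 3.7788
beam 3: φ=0°, α=330°
  dir = (cos 330°, sin 330°) = (0.8660, -0.5000); from cell (2,4)
  next x-line at t=0.8545, next y-line at t=1.3000; Δt_x=1.1547, Δt_y=2.0000
    x: enter (3,4) at t=0.8545
    y: enter (3,3) at t=1.3000
    x: enter (4,3) at t=2.0092 ← occupied
  → r_3 = 2.0092
beam 4: φ=45°, α=15°
  dir = (cos 15°, sin 15°) = (0.9659, 0.2588); from cell (2,4)
  next x-line at t=0.7661, next y-line at t=1.3523; Δt_x=1.0353, Δt_y=3.8637
    x: enter (3,4) at t=0.7661
    y: enter (3,5) at t=1.3523
    x: enter (4,5) at t=1.8014
    x: enter (5,5) at t=2.8367
    x: enter (6,5) at t=3.8719 ← occupied
  → r_4 = 3.8719
beam 5: φ=90°, α=60°
  dir = (cos 60°, sin 60°) = (0.5000, 0.8660); from cell (2,4)
  next x-line at t=1.4800, next y-line at t=0.4041; Δt_x=2.0000, Δt_y=1.1547
    y: enter (2,5) at t=0.4041
    x: enter (3,5) at t=1.4800
    y: enter (3,6) at t=1.5588
    y: enter (3,7) at t=2.7135
    x: enter (4,7) at t=3.4800
    y: enter (4,8) at t=3.8682 ← occupied
  → r_5 = 3.8682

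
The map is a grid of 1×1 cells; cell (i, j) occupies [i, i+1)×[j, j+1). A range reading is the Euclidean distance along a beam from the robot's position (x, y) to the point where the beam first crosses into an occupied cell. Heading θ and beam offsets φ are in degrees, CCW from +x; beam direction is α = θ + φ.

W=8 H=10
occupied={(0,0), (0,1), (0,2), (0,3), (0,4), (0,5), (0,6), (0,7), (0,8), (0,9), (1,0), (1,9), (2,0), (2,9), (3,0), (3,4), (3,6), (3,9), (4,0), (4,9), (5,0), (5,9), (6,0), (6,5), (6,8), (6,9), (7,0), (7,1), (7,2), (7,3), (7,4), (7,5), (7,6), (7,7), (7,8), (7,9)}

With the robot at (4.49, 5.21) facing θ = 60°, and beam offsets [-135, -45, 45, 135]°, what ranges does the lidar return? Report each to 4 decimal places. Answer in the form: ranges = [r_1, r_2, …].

ranges = [4.3585, 1.5633, 3.9237, 0.8114]

beam 1: φ=-135°, α=285°
  d=(0.2588,-0.9659)  start (4,5)  tX=1.9705 tY=0.2174  stride 1/|dx|=3.8637 1/|dy|=1.0353
    cross y-line → (4,4), t=0.2174
    cross y-line → (4,3), t=1.2527
    cross x-line → (5,3), t=1.9705
    cross y-line → (5,2), t=2.2880
    cross y-line → (5,1), t=3.3232
    cross y-line → (5,0), t=4.3585 (wall)
  → r_1 = 4.3585
beam 2: φ=-45°, α=15°
  d=(0.9659,0.2588)  start (4,5)  tX=0.5280 tY=3.0523  stride 1/|dx|=1.0353 1/|dy|=3.8637
    cross x-line → (5,5), t=0.5280
    cross x-line → (6,5), t=1.5633 (wall)
  → r_2 = 1.5633
beam 3: φ=45°, α=105°
  d=(-0.2588,0.9659)  start (4,5)  tX=1.8932 tY=0.8179  stride 1/|dx|=3.8637 1/|dy|=1.0353
    cross y-line → (4,6), t=0.8179
    cross y-line → (4,7), t=1.8531
    cross x-line → (3,7), t=1.8932
    cross y-line → (3,8), t=2.8884
    cross y-line → (3,9), t=3.9237 (wall)
  → r_3 = 3.9237
beam 4: φ=135°, α=195°
  d=(-0.9659,-0.2588)  start (4,5)  tX=0.5073 tY=0.8114  stride 1/|dx|=1.0353 1/|dy|=3.8637
    cross x-line → (3,5), t=0.5073
    cross y-line → (3,4), t=0.8114 (wall)
  → r_4 = 0.8114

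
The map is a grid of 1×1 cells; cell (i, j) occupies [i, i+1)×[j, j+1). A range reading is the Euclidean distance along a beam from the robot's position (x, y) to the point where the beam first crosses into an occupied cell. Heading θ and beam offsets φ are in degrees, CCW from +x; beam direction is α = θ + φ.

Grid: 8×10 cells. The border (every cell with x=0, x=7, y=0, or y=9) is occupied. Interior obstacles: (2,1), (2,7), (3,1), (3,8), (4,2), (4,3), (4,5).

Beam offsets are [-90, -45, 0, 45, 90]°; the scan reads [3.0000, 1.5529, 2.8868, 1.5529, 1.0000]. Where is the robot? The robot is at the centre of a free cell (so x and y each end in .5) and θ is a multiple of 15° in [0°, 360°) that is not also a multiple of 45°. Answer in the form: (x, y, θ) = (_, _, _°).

(x, y, θ) = (6.5, 2.5, 210°)

The pose lattice has 41·16 = 656 candidates. Test each by forward raycasting.
  (5.5, 7.5, 75°): beam 1 = 1.5529 ≠ 3.0000 ✗
  (4.5, 8.5, 255°): beam 1 = 0.5176 ≠ 3.0000 ✗
  (6.5, 4.5, 60°): beam 1 = 0.5774 ≠ 3.0000 ✗
  …
  (6.5, 2.5, 210°): r_1=3.0000, r_2=1.5529, r_3=2.8868, r_4=1.5529, r_5=1.0000 — all match ✓
Only this pose fits every beam.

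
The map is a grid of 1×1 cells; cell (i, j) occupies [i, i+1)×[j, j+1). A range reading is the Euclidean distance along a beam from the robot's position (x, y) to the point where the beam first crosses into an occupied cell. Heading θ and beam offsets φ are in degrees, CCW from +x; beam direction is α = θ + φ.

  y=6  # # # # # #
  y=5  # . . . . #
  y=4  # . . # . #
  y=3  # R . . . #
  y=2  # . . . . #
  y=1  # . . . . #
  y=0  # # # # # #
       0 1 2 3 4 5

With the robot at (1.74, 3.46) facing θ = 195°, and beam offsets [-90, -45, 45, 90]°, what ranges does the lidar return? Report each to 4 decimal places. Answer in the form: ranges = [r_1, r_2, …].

beam 1: φ=-90°, α=105°
  cosα=-0.2588 sinα=0.9659 | (1,3) | tMaxX 2.8591 tMaxY 0.5590 | tΔX 3.8637 tΔY 1.0353
    t=0.5590 [y] (1,4)
    t=1.5943 [y] (1,5)
    t=2.6296 [y] (1,6) — stop
  → r_1 = 2.6296
beam 2: φ=-45°, α=150°
  cosα=-0.8660 sinα=0.5000 | (1,3) | tMaxX 0.8545 tMaxY 1.0800 | tΔX 1.1547 tΔY 2.0000
    t=0.8545 [x] (0,3) — stop
  → r_2 = 0.8545
beam 3: φ=45°, α=240°
  cosα=-0.5000 sinα=-0.8660 | (1,3) | tMaxX 1.4800 tMaxY 0.5312 | tΔX 2.0000 tΔY 1.1547
    t=0.5312 [y] (1,2)
    t=1.4800 [x] (0,2) — stop
  → r_3 = 1.4800
beam 4: φ=90°, α=285°
  cosα=0.2588 sinα=-0.9659 | (1,3) | tMaxX 1.0046 tMaxY 0.4762 | tΔX 3.8637 tΔY 1.0353
    t=0.4762 [y] (1,2)
    t=1.0046 [x] (2,2)
    t=1.5115 [y] (2,1)
    t=2.5468 [y] (2,0) — stop
  → r_4 = 2.5468

ranges = [2.6296, 0.8545, 1.4800, 2.5468]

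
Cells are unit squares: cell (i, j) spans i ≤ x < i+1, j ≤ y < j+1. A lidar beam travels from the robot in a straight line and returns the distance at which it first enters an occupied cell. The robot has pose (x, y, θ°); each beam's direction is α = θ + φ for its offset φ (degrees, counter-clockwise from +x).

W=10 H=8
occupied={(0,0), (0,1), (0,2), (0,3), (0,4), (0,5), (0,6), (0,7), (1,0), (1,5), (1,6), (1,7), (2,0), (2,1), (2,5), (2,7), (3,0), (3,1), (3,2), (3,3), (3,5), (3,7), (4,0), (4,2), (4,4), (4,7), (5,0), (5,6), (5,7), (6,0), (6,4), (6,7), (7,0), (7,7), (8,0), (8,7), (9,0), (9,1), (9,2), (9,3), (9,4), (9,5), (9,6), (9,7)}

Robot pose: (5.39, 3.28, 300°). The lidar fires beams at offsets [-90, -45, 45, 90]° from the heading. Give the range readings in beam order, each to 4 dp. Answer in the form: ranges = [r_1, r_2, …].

beam 1: φ=-90°, α=210°
  d=(-0.8660,-0.5000)  start (5,3)  tX=0.4503 tY=0.5600  stride 1/|dx|=1.1547 1/|dy|=2.0000
    cross x-line → (4,3), t=0.4503
    cross y-line → (4,2), t=0.5600 (wall)
  → r_1 = 0.5600
beam 2: φ=-45°, α=255°
  d=(-0.2588,-0.9659)  start (5,3)  tX=1.5068 tY=0.2899  stride 1/|dx|=3.8637 1/|dy|=1.0353
    cross y-line → (5,2), t=0.2899
    cross y-line → (5,1), t=1.3252
    cross x-line → (4,1), t=1.5068
    cross y-line → (4,0), t=2.3604 (wall)
  → r_2 = 2.3604
beam 3: φ=45°, α=345°
  d=(0.9659,-0.2588)  start (5,3)  tX=0.6315 tY=1.0818  stride 1/|dx|=1.0353 1/|dy|=3.8637
    cross x-line → (6,3), t=0.6315
    cross y-line → (6,2), t=1.0818
    cross x-line → (7,2), t=1.6668
    cross x-line → (8,2), t=2.7021
    cross x-line → (9,2), t=3.7373 (wall)
  → r_3 = 3.7373
beam 4: φ=90°, α=30°
  d=(0.8660,0.5000)  start (5,3)  tX=0.7044 tY=1.4400  stride 1/|dx|=1.1547 1/|dy|=2.0000
    cross x-line → (6,3), t=0.7044
    cross y-line → (6,4), t=1.4400 (wall)
  → r_4 = 1.4400

ranges = [0.5600, 2.3604, 3.7373, 1.4400]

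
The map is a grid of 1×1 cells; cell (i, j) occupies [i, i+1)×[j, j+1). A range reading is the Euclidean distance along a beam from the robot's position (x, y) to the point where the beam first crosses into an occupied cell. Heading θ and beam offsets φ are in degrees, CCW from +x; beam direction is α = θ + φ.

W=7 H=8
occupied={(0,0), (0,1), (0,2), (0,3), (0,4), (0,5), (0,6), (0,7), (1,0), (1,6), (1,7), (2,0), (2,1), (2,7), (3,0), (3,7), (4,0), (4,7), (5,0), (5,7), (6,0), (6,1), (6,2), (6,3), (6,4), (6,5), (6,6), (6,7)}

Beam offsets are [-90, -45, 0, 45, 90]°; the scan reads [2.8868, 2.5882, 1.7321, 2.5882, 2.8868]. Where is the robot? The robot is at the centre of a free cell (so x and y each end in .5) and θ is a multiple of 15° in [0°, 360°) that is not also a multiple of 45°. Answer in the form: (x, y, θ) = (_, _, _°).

Candidates: 28 free-cell centres × 16 headings = 448 poses. Raycast each; keep the one whose scan matches to 4 dp.
  (3.5, 2.5, 240°): beam 3 = 1.0000 ≠ 1.7321 ✗
  (3.5, 2.5, 30°): beam 1 = 1.7321 ≠ 2.8868 ✗
  (2.5, 5.5, 300°): beam 1 = 1.7321 ≠ 2.8868 ✗
  (3.5, 2.5, 150°): beam 1 = 5.0000 ≠ 2.8868 ✗
  …
  (3.5, 3.5, 240°): r_1=2.8868, r_2=2.5882, r_3=1.7321, r_4=2.5882, r_5=2.8868 — all match ✓
Unique over the lattice → pose = (3.5, 3.5, 240°).

(x, y, θ) = (3.5, 3.5, 240°)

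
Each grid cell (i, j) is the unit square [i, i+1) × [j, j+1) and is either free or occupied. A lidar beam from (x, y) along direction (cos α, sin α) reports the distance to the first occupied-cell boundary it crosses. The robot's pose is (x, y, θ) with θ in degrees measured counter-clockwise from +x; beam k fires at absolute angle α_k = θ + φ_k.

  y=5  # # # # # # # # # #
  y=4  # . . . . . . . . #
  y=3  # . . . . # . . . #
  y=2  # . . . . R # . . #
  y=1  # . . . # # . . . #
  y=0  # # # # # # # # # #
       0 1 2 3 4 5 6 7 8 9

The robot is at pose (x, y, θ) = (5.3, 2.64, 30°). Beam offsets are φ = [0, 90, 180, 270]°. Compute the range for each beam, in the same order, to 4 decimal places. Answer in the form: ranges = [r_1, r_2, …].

beam 1: φ=0°, α=30°
  direction (0.8660, 0.5000); cell (5,2); t to first gridline: x 0.8083, y 0.7200 (then +1.1547 / +2.0000)
    (5,3) via y @ 0.7200  # hit
  → r_1 = 0.7200
beam 2: φ=90°, α=120°
  direction (-0.5000, 0.8660); cell (5,2); t to first gridline: x 0.6000, y 0.4157 (then +2.0000 / +1.1547)
    (5,3) via y @ 0.4157  # hit
  → r_2 = 0.4157
beam 3: φ=180°, α=210°
  direction (-0.8660, -0.5000); cell (5,2); t to first gridline: x 0.3464, y 1.2800 (then +1.1547 / +2.0000)
    (4,2) via x @ 0.3464
    (4,1) via y @ 1.2800  # hit
  → r_3 = 1.2800
beam 4: φ=270°, α=300°
  direction (0.5000, -0.8660); cell (5,2); t to first gridline: x 1.4000, y 0.7390 (then +2.0000 / +1.1547)
    (5,1) via y @ 0.7390  # hit
  → r_4 = 0.7390

ranges = [0.7200, 0.4157, 1.2800, 0.7390]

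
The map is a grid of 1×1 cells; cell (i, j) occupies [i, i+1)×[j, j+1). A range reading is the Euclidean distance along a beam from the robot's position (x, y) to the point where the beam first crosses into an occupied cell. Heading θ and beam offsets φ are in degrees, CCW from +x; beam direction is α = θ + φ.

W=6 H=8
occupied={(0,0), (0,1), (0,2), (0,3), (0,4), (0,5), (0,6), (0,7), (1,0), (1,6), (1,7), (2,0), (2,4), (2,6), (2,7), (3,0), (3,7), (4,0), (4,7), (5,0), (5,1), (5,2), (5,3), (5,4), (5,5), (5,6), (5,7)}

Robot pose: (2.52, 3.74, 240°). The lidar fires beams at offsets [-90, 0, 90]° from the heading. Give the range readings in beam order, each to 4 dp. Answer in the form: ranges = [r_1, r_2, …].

ranges = [0.5200, 3.0400, 2.8637]

beam 1: φ=-90°, α=150°
  cosα=-0.8660 sinα=0.5000 | (2,3) | tMaxX 0.6004 tMaxY 0.5200 | tΔX 1.1547 tΔY 2.0000
    t=0.5200 [y] (2,4) — stop
  → r_1 = 0.5200
beam 2: φ=0°, α=240°
  cosα=-0.5000 sinα=-0.8660 | (2,3) | tMaxX 1.0400 tMaxY 0.8545 | tΔX 2.0000 tΔY 1.1547
    t=0.8545 [y] (2,2)
    t=1.0400 [x] (1,2)
    t=2.0092 [y] (1,1)
    t=3.0400 [x] (0,1) — stop
  → r_2 = 3.0400
beam 3: φ=90°, α=330°
  cosα=0.8660 sinα=-0.5000 | (2,3) | tMaxX 0.5543 tMaxY 1.4800 | tΔX 1.1547 tΔY 2.0000
    t=0.5543 [x] (3,3)
    t=1.4800 [y] (3,2)
    t=1.7090 [x] (4,2)
    t=2.8637 [x] (5,2) — stop
  → r_3 = 2.8637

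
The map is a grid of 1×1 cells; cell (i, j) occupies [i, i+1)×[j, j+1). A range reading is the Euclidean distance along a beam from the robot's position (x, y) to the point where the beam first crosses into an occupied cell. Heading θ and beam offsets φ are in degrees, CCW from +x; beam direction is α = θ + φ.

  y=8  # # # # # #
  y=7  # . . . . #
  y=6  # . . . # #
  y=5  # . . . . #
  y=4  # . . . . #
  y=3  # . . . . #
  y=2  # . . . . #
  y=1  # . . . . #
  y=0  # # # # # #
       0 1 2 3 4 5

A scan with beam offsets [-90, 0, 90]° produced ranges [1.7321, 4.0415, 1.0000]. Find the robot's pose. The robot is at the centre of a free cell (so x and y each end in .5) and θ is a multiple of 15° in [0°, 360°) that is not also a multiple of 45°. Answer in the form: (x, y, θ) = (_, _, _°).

Candidates: 27 free-cell centres × 16 headings = 432 poses. Raycast each; keep the one whose scan matches to 4 dp.
  (2.5, 1.5, 195°): beam 1 = 5.7956 ≠ 1.7321 ✗
  (1.5, 7.5, 15°): beam 1 = 6.7293 ≠ 1.7321 ✗
  (3.5, 4.5, 105°): beam 1 = 1.5529 ≠ 1.7321 ✗
  (3.5, 2.5, 210°): beam 1 = 5.0000 ≠ 1.7321 ✗
  (3.5, 5.5, 150°): beam 1 = 1.0000 ≠ 1.7321 ✗
  …
  (1.5, 2.5, 30°): r_1=1.7321, r_2=4.0415, r_3=1.0000 — all match ✓
No second candidate reproduces the full scan.

(x, y, θ) = (1.5, 2.5, 30°)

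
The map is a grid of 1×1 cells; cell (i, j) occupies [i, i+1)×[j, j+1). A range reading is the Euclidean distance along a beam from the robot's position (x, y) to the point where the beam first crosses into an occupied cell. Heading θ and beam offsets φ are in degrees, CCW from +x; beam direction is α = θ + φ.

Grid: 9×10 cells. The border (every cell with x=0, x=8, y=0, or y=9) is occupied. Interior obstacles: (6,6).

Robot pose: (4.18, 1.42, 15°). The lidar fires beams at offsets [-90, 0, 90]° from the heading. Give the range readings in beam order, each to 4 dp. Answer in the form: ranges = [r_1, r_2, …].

beam 1: φ=-90°, α=285°
  dir = (cos 285°, sin 285°) = (0.2588, -0.9659); from cell (4,1)
  next x-line at t=3.1682, next y-line at t=0.4348; Δt_x=3.8637, Δt_y=1.0353
    y: enter (4,0) at t=0.4348 ← occupied
  → r_1 = 0.4348
beam 2: φ=0°, α=15°
  dir = (cos 15°, sin 15°) = (0.9659, 0.2588); from cell (4,1)
  next x-line at t=0.8489, next y-line at t=2.2409; Δt_x=1.0353, Δt_y=3.8637
    x: enter (5,1) at t=0.8489
    x: enter (6,1) at t=1.8842
    y: enter (6,2) at t=2.2409
    x: enter (7,2) at t=2.9195
    x: enter (8,2) at t=3.9548 ← occupied
  → r_2 = 3.9548
beam 3: φ=90°, α=105°
  dir = (cos 105°, sin 105°) = (-0.2588, 0.9659); from cell (4,1)
  next x-line at t=0.6955, next y-line at t=0.6005; Δt_x=3.8637, Δt_y=1.0353
    y: enter (4,2) at t=0.6005
    x: enter (3,2) at t=0.6955
    y: enter (3,3) at t=1.6357
    y: enter (3,4) at t=2.6710
    y: enter (3,5) at t=3.7063
    x: enter (2,5) at t=4.5592
    y: enter (2,6) at t=4.7416
    y: enter (2,7) at t=5.7768
    y: enter (2,8) at t=6.8121
    y: enter (2,9) at t=7.8474 ← occupied
  → r_3 = 7.8474

ranges = [0.4348, 3.9548, 7.8474]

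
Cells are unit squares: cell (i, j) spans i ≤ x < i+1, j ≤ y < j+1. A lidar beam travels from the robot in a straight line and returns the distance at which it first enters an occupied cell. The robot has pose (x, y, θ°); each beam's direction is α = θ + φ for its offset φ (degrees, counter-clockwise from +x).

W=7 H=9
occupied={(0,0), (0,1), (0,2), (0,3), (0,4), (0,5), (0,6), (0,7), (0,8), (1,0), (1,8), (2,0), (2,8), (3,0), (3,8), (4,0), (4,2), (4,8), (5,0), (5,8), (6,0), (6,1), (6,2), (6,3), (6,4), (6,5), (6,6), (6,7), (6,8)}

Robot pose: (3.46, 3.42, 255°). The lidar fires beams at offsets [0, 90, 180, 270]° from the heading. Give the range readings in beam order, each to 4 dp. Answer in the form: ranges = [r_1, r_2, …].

beam 1: φ=0°, α=255°
  cosα=-0.2588 sinα=-0.9659 | (3,3) | tMaxX 1.7773 tMaxY 0.4348 | tΔX 3.8637 tΔY 1.0353
    t=0.4348 [y] (3,2)
    t=1.4701 [y] (3,1)
    t=1.7773 [x] (2,1)
    t=2.5054 [y] (2,0) — stop
  → r_1 = 2.5054
beam 2: φ=90°, α=345°
  cosα=0.9659 sinα=-0.2588 | (3,3) | tMaxX 0.5590 tMaxY 1.6228 | tΔX 1.0353 tΔY 3.8637
    t=0.5590 [x] (4,3)
    t=1.5943 [x] (5,3)
    t=1.6228 [y] (5,2)
    t=2.6296 [x] (6,2) — stop
  → r_2 = 2.6296
beam 3: φ=180°, α=75°
  cosα=0.2588 sinα=0.9659 | (3,3) | tMaxX 2.0864 tMaxY 0.6005 | tΔX 3.8637 tΔY 1.0353
    t=0.6005 [y] (3,4)
    t=1.6357 [y] (3,5)
    t=2.0864 [x] (4,5)
    t=2.6710 [y] (4,6)
    t=3.7063 [y] (4,7)
    t=4.7416 [y] (4,8) — stop
  → r_3 = 4.7416
beam 4: φ=270°, α=165°
  cosα=-0.9659 sinα=0.2588 | (3,3) | tMaxX 0.4762 tMaxY 2.2409 | tΔX 1.0353 tΔY 3.8637
    t=0.4762 [x] (2,3)
    t=1.5115 [x] (1,3)
    t=2.2409 [y] (1,4)
    t=2.5468 [x] (0,4) — stop
  → r_4 = 2.5468

ranges = [2.5054, 2.6296, 4.7416, 2.5468]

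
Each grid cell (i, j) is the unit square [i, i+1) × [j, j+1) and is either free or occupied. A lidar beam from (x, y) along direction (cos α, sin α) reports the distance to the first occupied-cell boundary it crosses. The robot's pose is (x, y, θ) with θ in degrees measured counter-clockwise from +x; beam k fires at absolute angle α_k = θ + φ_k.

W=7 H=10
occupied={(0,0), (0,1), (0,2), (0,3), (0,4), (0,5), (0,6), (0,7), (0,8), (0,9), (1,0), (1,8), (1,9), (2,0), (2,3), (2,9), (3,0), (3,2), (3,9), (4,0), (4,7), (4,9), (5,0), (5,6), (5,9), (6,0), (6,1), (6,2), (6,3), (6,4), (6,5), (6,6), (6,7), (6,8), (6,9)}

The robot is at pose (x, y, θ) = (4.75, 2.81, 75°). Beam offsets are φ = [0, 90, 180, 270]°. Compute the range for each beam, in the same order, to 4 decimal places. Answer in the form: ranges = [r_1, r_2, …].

ranges = [3.3025, 1.8117, 1.8738, 1.2941]

beam 1: φ=0°, α=75°
  d=(0.2588,0.9659)  start (4,2)  tX=0.9659 tY=0.1967  stride 1/|dx|=3.8637 1/|dy|=1.0353
    cross y-line → (4,3), t=0.1967
    cross x-line → (5,3), t=0.9659
    cross y-line → (5,4), t=1.2320
    cross y-line → (5,5), t=2.2673
    cross y-line → (5,6), t=3.3025 (wall)
  → r_1 = 3.3025
beam 2: φ=90°, α=165°
  d=(-0.9659,0.2588)  start (4,2)  tX=0.7765 tY=0.7341  stride 1/|dx|=1.0353 1/|dy|=3.8637
    cross y-line → (4,3), t=0.7341
    cross x-line → (3,3), t=0.7765
    cross x-line → (2,3), t=1.8117 (wall)
  → r_2 = 1.8117
beam 3: φ=180°, α=255°
  d=(-0.2588,-0.9659)  start (4,2)  tX=2.8978 tY=0.8386  stride 1/|dx|=3.8637 1/|dy|=1.0353
    cross y-line → (4,1), t=0.8386
    cross y-line → (4,0), t=1.8738 (wall)
  → r_3 = 1.8738
beam 4: φ=270°, α=345°
  d=(0.9659,-0.2588)  start (4,2)  tX=0.2588 tY=3.1296  stride 1/|dx|=1.0353 1/|dy|=3.8637
    cross x-line → (5,2), t=0.2588
    cross x-line → (6,2), t=1.2941 (wall)
  → r_4 = 1.2941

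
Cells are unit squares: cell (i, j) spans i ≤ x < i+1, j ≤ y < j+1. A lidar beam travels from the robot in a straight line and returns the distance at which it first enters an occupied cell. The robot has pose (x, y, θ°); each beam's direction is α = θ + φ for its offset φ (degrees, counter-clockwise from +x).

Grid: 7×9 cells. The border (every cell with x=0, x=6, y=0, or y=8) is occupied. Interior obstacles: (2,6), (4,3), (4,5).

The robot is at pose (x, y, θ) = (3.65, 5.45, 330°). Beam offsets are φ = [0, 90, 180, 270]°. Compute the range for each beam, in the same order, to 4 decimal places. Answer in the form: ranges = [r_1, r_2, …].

beam 1: φ=0°, α=330°
  dir = (cos 330°, sin 330°) = (0.8660, -0.5000); from cell (3,5)
  next x-line at t=0.4041, next y-line at t=0.9000; Δt_x=1.1547, Δt_y=2.0000
    x: enter (4,5) at t=0.4041 ← occupied
  → r_1 = 0.4041
beam 2: φ=90°, α=60°
  dir = (cos 60°, sin 60°) = (0.5000, 0.8660); from cell (3,5)
  next x-line at t=0.7000, next y-line at t=0.6351; Δt_x=2.0000, Δt_y=1.1547
    y: enter (3,6) at t=0.6351
    x: enter (4,6) at t=0.7000
    y: enter (4,7) at t=1.7898
    x: enter (5,7) at t=2.7000
    y: enter (5,8) at t=2.9445 ← occupied
  → r_2 = 2.9445
beam 3: φ=180°, α=150°
  dir = (cos 150°, sin 150°) = (-0.8660, 0.5000); from cell (3,5)
  next x-line at t=0.7506, next y-line at t=1.1000; Δt_x=1.1547, Δt_y=2.0000
    x: enter (2,5) at t=0.7506
    y: enter (2,6) at t=1.1000 ← occupied
  → r_3 = 1.1000
beam 4: φ=270°, α=240°
  dir = (cos 240°, sin 240°) = (-0.5000, -0.8660); from cell (3,5)
  next x-line at t=1.3000, next y-line at t=0.5196; Δt_x=2.0000, Δt_y=1.1547
    y: enter (3,4) at t=0.5196
    x: enter (2,4) at t=1.3000
    y: enter (2,3) at t=1.6743
    y: enter (2,2) at t=2.8290
    x: enter (1,2) at t=3.3000
    y: enter (1,1) at t=3.9837
    y: enter (1,0) at t=5.1384 ← occupied
  → r_4 = 5.1384

ranges = [0.4041, 2.9445, 1.1000, 5.1384]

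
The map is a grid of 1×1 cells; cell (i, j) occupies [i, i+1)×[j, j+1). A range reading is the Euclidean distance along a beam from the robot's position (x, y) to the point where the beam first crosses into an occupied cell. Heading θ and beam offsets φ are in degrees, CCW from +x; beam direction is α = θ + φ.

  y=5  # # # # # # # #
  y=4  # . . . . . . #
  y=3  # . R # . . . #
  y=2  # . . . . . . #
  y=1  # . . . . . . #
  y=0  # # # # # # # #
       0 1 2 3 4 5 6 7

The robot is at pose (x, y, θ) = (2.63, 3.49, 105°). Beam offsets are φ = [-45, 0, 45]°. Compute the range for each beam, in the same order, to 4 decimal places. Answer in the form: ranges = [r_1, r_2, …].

beam 1: φ=-45°, α=60°
  cosα=0.5000 sinα=0.8660 | (2,3) | tMaxX 0.7400 tMaxY 0.5889 | tΔX 2.0000 tΔY 1.1547
    t=0.5889 [y] (2,4)
    t=0.7400 [x] (3,4)
    t=1.7436 [y] (3,5) — stop
  → r_1 = 1.7436
beam 2: φ=0°, α=105°
  cosα=-0.2588 sinα=0.9659 | (2,3) | tMaxX 2.4341 tMaxY 0.5280 | tΔX 3.8637 tΔY 1.0353
    t=0.5280 [y] (2,4)
    t=1.5633 [y] (2,5) — stop
  → r_2 = 1.5633
beam 3: φ=45°, α=150°
  cosα=-0.8660 sinα=0.5000 | (2,3) | tMaxX 0.7275 tMaxY 1.0200 | tΔX 1.1547 tΔY 2.0000
    t=0.7275 [x] (1,3)
    t=1.0200 [y] (1,4)
    t=1.8822 [x] (0,4) — stop
  → r_3 = 1.8822

ranges = [1.7436, 1.5633, 1.8822]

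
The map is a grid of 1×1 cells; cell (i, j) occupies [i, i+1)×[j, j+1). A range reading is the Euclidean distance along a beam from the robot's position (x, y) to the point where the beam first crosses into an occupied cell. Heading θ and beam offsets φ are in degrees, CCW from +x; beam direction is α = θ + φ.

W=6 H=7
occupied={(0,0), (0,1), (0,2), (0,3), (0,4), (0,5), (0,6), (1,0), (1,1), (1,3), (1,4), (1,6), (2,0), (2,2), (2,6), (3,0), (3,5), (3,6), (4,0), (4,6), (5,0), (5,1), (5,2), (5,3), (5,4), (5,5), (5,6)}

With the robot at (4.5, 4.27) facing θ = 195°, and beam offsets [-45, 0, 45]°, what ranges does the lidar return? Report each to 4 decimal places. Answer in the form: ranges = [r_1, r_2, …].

beam 1: φ=-45°, α=150°
  cosα=-0.8660 sinα=0.5000 | (4,4) | tMaxX 0.5774 tMaxY 1.4600 | tΔX 1.1547 tΔY 2.0000
    t=0.5774 [x] (3,4)
    t=1.4600 [y] (3,5) — stop
  → r_1 = 1.4600
beam 2: φ=0°, α=195°
  cosα=-0.9659 sinα=-0.2588 | (4,4) | tMaxX 0.5176 tMaxY 1.0432 | tΔX 1.0353 tΔY 3.8637
    t=0.5176 [x] (3,4)
    t=1.0432 [y] (3,3)
    t=1.5529 [x] (2,3)
    t=2.5882 [x] (1,3) — stop
  → r_2 = 2.5882
beam 3: φ=45°, α=240°
  cosα=-0.5000 sinα=-0.8660 | (4,4) | tMaxX 1.0000 tMaxY 0.3118 | tΔX 2.0000 tΔY 1.1547
    t=0.3118 [y] (4,3)
    t=1.0000 [x] (3,3)
    t=1.4665 [y] (3,2)
    t=2.6212 [y] (3,1)
    t=3.0000 [x] (2,1)
    t=3.7759 [y] (2,0) — stop
  → r_3 = 3.7759

ranges = [1.4600, 2.5882, 3.7759]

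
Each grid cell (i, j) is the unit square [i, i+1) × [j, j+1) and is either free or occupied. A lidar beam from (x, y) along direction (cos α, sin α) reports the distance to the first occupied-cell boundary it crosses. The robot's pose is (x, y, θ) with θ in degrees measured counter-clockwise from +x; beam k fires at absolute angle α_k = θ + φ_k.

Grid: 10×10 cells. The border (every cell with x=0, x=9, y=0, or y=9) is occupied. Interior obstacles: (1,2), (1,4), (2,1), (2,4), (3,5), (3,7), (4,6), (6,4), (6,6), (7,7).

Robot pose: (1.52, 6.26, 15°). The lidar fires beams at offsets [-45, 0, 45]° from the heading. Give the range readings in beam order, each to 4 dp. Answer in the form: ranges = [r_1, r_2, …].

ranges = [1.7090, 2.5675, 3.1639]

beam 1: φ=-45°, α=330°
  direction (0.8660, -0.5000); cell (1,6); t to first gridline: x 0.5543, y 0.5200 (then +1.1547 / +2.0000)
    (1,5) via y @ 0.5200
    (2,5) via x @ 0.5543
    (3,5) via x @ 1.7090  # hit
  → r_1 = 1.7090
beam 2: φ=0°, α=15°
  direction (0.9659, 0.2588); cell (1,6); t to first gridline: x 0.4969, y 2.8591 (then +1.0353 / +3.8637)
    (2,6) via x @ 0.4969
    (3,6) via x @ 1.5322
    (4,6) via x @ 2.5675  # hit
  → r_2 = 2.5675
beam 3: φ=45°, α=60°
  direction (0.5000, 0.8660); cell (1,6); t to first gridline: x 0.9600, y 0.8545 (then +2.0000 / +1.1547)
    (1,7) via y @ 0.8545
    (2,7) via x @ 0.9600
    (2,8) via y @ 2.0092
    (3,8) via x @ 2.9600
    (3,9) via y @ 3.1639  # hit
  → r_3 = 3.1639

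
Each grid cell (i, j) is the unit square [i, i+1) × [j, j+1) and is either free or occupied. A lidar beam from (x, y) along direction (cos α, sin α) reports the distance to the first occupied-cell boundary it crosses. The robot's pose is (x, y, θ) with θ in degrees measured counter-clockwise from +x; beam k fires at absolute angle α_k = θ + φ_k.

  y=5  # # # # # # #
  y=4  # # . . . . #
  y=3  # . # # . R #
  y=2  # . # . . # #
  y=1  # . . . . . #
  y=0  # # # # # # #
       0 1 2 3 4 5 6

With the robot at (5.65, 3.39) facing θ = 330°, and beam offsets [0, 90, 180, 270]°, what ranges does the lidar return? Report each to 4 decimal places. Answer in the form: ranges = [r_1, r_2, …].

ranges = [0.4041, 0.7000, 3.2200, 0.4503]

beam 1: φ=0°, α=330°
  direction (0.8660, -0.5000); cell (5,3); t to first gridline: x 0.4041, y 0.7800 (then +1.1547 / +2.0000)
    (6,3) via x @ 0.4041  # hit
  → r_1 = 0.4041
beam 2: φ=90°, α=60°
  direction (0.5000, 0.8660); cell (5,3); t to first gridline: x 0.7000, y 0.7044 (then +2.0000 / +1.1547)
    (6,3) via x @ 0.7000  # hit
  → r_2 = 0.7000
beam 3: φ=180°, α=150°
  direction (-0.8660, 0.5000); cell (5,3); t to first gridline: x 0.7506, y 1.2200 (then +1.1547 / +2.0000)
    (4,3) via x @ 0.7506
    (4,4) via y @ 1.2200
    (3,4) via x @ 1.9053
    (2,4) via x @ 3.0600
    (2,5) via y @ 3.2200  # hit
  → r_3 = 3.2200
beam 4: φ=270°, α=240°
  direction (-0.5000, -0.8660); cell (5,3); t to first gridline: x 1.3000, y 0.4503 (then +2.0000 / +1.1547)
    (5,2) via y @ 0.4503  # hit
  → r_4 = 0.4503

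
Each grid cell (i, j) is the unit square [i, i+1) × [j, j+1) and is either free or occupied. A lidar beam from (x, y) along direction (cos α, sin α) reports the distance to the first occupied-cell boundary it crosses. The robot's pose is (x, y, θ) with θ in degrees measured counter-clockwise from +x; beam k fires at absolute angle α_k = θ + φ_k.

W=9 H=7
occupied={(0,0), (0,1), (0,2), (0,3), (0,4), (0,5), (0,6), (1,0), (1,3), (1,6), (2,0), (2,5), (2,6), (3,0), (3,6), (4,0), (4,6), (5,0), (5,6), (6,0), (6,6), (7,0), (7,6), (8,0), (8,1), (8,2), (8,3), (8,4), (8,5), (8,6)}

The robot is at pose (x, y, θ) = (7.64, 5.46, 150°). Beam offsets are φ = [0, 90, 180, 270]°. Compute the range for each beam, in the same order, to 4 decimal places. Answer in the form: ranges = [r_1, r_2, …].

ranges = [1.0800, 5.1500, 0.4157, 0.6235]

beam 1: φ=0°, α=150°
  dir = (cos 150°, sin 150°) = (-0.8660, 0.5000); from cell (7,5)
  next x-line at t=0.7390, next y-line at t=1.0800; Δt_x=1.1547, Δt_y=2.0000
    x: enter (6,5) at t=0.7390
    y: enter (6,6) at t=1.0800 ← occupied
  → r_1 = 1.0800
beam 2: φ=90°, α=240°
  dir = (cos 240°, sin 240°) = (-0.5000, -0.8660); from cell (7,5)
  next x-line at t=1.2800, next y-line at t=0.5312; Δt_x=2.0000, Δt_y=1.1547
    y: enter (7,4) at t=0.5312
    x: enter (6,4) at t=1.2800
    y: enter (6,3) at t=1.6859
    y: enter (6,2) at t=2.8406
    x: enter (5,2) at t=3.2800
    y: enter (5,1) at t=3.9953
    y: enter (5,0) at t=5.1500 ← occupied
  → r_2 = 5.1500
beam 3: φ=180°, α=330°
  dir = (cos 330°, sin 330°) = (0.8660, -0.5000); from cell (7,5)
  next x-line at t=0.4157, next y-line at t=0.9200; Δt_x=1.1547, Δt_y=2.0000
    x: enter (8,5) at t=0.4157 ← occupied
  → r_3 = 0.4157
beam 4: φ=270°, α=60°
  dir = (cos 60°, sin 60°) = (0.5000, 0.8660); from cell (7,5)
  next x-line at t=0.7200, next y-line at t=0.6235; Δt_x=2.0000, Δt_y=1.1547
    y: enter (7,6) at t=0.6235 ← occupied
  → r_4 = 0.6235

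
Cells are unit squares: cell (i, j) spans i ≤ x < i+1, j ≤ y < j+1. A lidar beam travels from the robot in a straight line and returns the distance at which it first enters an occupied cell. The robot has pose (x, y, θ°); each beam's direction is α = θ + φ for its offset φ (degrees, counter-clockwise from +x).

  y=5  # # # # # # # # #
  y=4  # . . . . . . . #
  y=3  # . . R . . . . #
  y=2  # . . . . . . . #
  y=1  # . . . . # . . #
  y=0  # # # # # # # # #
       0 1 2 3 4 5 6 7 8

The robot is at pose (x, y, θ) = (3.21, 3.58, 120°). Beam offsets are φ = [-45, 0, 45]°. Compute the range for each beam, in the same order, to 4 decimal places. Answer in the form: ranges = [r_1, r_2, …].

beam 1: φ=-45°, α=75°
  d=(0.2588,0.9659)  start (3,3)  tX=3.0523 tY=0.4348  stride 1/|dx|=3.8637 1/|dy|=1.0353
    cross y-line → (3,4), t=0.4348
    cross y-line → (3,5), t=1.4701 (wall)
  → r_1 = 1.4701
beam 2: φ=0°, α=120°
  d=(-0.5000,0.8660)  start (3,3)  tX=0.4200 tY=0.4850  stride 1/|dx|=2.0000 1/|dy|=1.1547
    cross x-line → (2,3), t=0.4200
    cross y-line → (2,4), t=0.4850
    cross y-line → (2,5), t=1.6397 (wall)
  → r_2 = 1.6397
beam 3: φ=45°, α=165°
  d=(-0.9659,0.2588)  start (3,3)  tX=0.2174 tY=1.6228  stride 1/|dx|=1.0353 1/|dy|=3.8637
    cross x-line → (2,3), t=0.2174
    cross x-line → (1,3), t=1.2527
    cross y-line → (1,4), t=1.6228
    cross x-line → (0,4), t=2.2880 (wall)
  → r_3 = 2.2880

ranges = [1.4701, 1.6397, 2.2880]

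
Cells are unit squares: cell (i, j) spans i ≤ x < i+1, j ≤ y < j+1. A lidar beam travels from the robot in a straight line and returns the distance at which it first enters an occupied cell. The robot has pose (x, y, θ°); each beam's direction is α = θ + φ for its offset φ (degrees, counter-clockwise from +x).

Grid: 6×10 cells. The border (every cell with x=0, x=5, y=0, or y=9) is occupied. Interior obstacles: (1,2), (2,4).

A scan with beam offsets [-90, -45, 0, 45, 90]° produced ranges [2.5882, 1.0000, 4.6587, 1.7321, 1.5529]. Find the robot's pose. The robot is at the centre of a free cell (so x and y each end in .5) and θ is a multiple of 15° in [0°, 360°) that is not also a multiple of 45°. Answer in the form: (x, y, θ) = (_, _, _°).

Candidates: 30 free-cell centres × 16 headings = 480 poses. Raycast each; keep the one whose scan matches to 4 dp.
  (4.5, 4.5, 120°): beam 1 = 0.5774 ≠ 2.5882 ✗
  (3.5, 3.5, 15°): beam 2 = 1.7321 ≠ 1.0000 ✗
  (4.5, 7.5, 150°): beam 1 = 1.0000 ≠ 2.5882 ✗
  (3.5, 1.5, 195°): beam 2 = 1.7321 ≠ 1.0000 ✗
  …
  (3.5, 5.5, 285°): r_1=2.5882, r_2=1.0000, r_3=4.6587, r_4=1.7321, r_5=1.5529 — all match ✓
No second candidate reproduces the full scan.

(x, y, θ) = (3.5, 5.5, 285°)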